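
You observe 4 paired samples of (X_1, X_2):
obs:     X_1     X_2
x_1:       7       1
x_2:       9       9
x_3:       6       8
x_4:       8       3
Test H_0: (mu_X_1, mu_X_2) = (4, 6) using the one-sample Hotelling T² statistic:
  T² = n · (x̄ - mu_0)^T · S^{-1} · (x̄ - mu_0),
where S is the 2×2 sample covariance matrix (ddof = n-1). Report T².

Step 1 — sample mean vector:
  mean(X_1) = (7 + 9 + 6 + 8) / 4 = 30/4 = 7.5
  mean(X_2) = (1 + 9 + 8 + 3) / 4 = 21/4 = 5.25
  x̄ = (7.5, 5.25),  deviation x̄ - mu_0 = (7.5, 5.25) - (4, 6) = (3.5, -0.75).

Step 2 — sample covariance matrix, S[i,j] = (1/(n-1)) · Σ_k (x_{k,i} - mean_i) · (x_{k,j} - mean_j), divisor n-1 = 3:
  S[X_1,X_1] = ((-0.5)·(-0.5) + (1.5)·(1.5) + (-1.5)·(-1.5) + (0.5)·(0.5)) / 3 = 5/3 = 1.6667
  S[X_1,X_2] = ((-0.5)·(-4.25) + (1.5)·(3.75) + (-1.5)·(2.75) + (0.5)·(-2.25)) / 3 = 2.5/3 = 0.8333
  S[X_2,X_2] = ((-4.25)·(-4.25) + (3.75)·(3.75) + (2.75)·(2.75) + (-2.25)·(-2.25)) / 3 = 44.75/3 = 14.9167
  S = [[1.6667, 0.8333],
 [0.8333, 14.9167]].

Step 3 — invert S. det(S) = 1.6667·14.9167 - (0.8333)² = 24.1667.
  S^{-1} = (1/det) · [[d, -b], [-b, a]] = [[0.6172, -0.0345],
 [-0.0345, 0.069]].

Step 4 — quadratic form (x̄ - mu_0)^T · S^{-1} · (x̄ - mu_0):
  S^{-1} · (x̄ - mu_0) = (2.1862, -0.1724),
  (x̄ - mu_0)^T · [...] = (3.5)·(2.1862) + (-0.75)·(-0.1724) = 7.781.

Step 5 — scale by n: T² = 4 · 7.781 = 31.1241.

T² ≈ 31.1241


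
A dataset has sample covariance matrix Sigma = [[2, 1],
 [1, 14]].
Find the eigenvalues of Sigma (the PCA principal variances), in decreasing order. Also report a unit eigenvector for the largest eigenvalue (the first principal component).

Step 1 — characteristic polynomial of 2×2 Sigma:
  det(Sigma - λI) = λ² - trace · λ + det = 0.
  trace = 2 + 14 = 16, det = 2·14 - (1)² = 27.
Step 2 — discriminant:
  Δ = trace² - 4·det = 256 - 108 = 148.
Step 3 — eigenvalues:
  λ = (trace ± √Δ)/2 = (16 ± 12.1655)/2,
  λ_1 = 14.0828,  λ_2 = 1.9172.

Step 4 — unit eigenvector for λ_1: solve (Sigma - λ_1 I)v = 0. First row:
  (2 - 14.0828)·v_x + (1)·v_y = 0, i.e. (-12.0828)·v_x + (1)·v_y = 0,
  so v ∝ (b, λ_1 - a) = (1, 12.0828) = u.
  ||u|| = √((1)² + (12.0828)²) = √(146.9932) ≈ 12.1241,
  v_1 = u/||u|| ≈ (0.0825, 0.9966) (||v_1|| = 1).

λ_1 = 14.0828,  λ_2 = 1.9172;  v_1 ≈ (0.0825, 0.9966)


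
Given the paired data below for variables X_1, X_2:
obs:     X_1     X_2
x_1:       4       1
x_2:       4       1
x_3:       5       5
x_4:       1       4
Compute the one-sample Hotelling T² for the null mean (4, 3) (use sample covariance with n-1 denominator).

Step 1 — sample mean vector:
  mean(X_1) = (4 + 4 + 5 + 1) / 4 = 14/4 = 3.5
  mean(X_2) = (1 + 1 + 5 + 4) / 4 = 11/4 = 2.75
  x̄ = (3.5, 2.75),  deviation x̄ - mu_0 = (3.5, 2.75) - (4, 3) = (-0.5, -0.25).

Step 2 — sample covariance matrix, S[i,j] = (1/(n-1)) · Σ_k (x_{k,i} - mean_i) · (x_{k,j} - mean_j), divisor n-1 = 3:
  S[X_1,X_1] = ((0.5)·(0.5) + (0.5)·(0.5) + (1.5)·(1.5) + (-2.5)·(-2.5)) / 3 = 9/3 = 3
  S[X_1,X_2] = ((0.5)·(-1.75) + (0.5)·(-1.75) + (1.5)·(2.25) + (-2.5)·(1.25)) / 3 = -1.5/3 = -0.5
  S[X_2,X_2] = ((-1.75)·(-1.75) + (-1.75)·(-1.75) + (2.25)·(2.25) + (1.25)·(1.25)) / 3 = 12.75/3 = 4.25
  S = [[3, -0.5],
 [-0.5, 4.25]].

Step 3 — invert S. det(S) = 3·4.25 - (-0.5)² = 12.5.
  S^{-1} = (1/det) · [[d, -b], [-b, a]] = [[0.34, 0.04],
 [0.04, 0.24]].

Step 4 — quadratic form (x̄ - mu_0)^T · S^{-1} · (x̄ - mu_0):
  S^{-1} · (x̄ - mu_0) = (-0.18, -0.08),
  (x̄ - mu_0)^T · [...] = (-0.5)·(-0.18) + (-0.25)·(-0.08) = 0.11.

Step 5 — scale by n: T² = 4 · 0.11 = 0.44.

T² ≈ 0.44


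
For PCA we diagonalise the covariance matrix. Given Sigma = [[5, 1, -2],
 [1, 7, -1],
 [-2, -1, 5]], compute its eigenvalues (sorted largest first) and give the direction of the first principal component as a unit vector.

Step 1 — characteristic polynomial p(λ) = det(λI - Sigma) = λ³ - tr·λ² + c_1·λ - det, where tr = trace, c_1 = sum of the principal 2×2 minors, det = det(Sigma):
  tr = 5 + 7 + 5 = 17,
  c_1 = (5·7 - (1)²) + (5·5 - (-2)²) + (7·5 - (-1)²) = 34 + 21 + 34 = 89,
  det = 5·(7·5 - (-1)²) - (1)·((1)·5 - (-1)·(-2)) + (-2)·((1)·(-1) - 7·(-2)) = 5·(34) - (1)·(3) + (-2)·(13) = 141.
  So p(λ) = λ³ - 17λ² + 89λ - 141.
Step 2 — look for an integer root (rational root theorem: any rational root is an integer divisor of 141). Testing λ = 3:
  p(3) = 27 - 153 + 267 - 141 = 0  ✓
  Dividing out (λ - 3): p(λ) = (λ - 3)(λ² - 14λ + 47).
Step 3 — remaining eigenvalues from the quadratic λ² - 14λ + 47 = 0:
  Δ = 14² - 4·47 = 196 - 188 = 8,  λ = (14 ± √8)/2 = (14 ± 2.8284)/2 ≈ 8.4142 or 5.5858.
  Sorted: λ_1 = 8.4142,  λ_2 = 5.5858,  λ_3 = 3  (check: sum = 17 = tr ✓).

Step 4 — unit eigenvector for λ_1 ≈ 8.4142: v spans the null space of (Sigma - λ_1 I), whose rows are
  r_1 = (-3.4142, 1, -2),  r_2 = (1, -1.4142, -1),  r_3 = (-2, -1, -3.4142).
  v is orthogonal to every row, so take v ∝ r_1 × r_2 = ((1)·(-1) - (-2)·(-1.4142), (-2)·(1) - (-3.4142)·(-1), (-3.4142)·(-1.4142) - (1)·(1)) ≈ (-3.8284, -5.4142, 3.8284).
  Rescale (multiply by -1 so the first nonzero entry is positive): u = (3.8284, 5.4142, -3.8284).
  ||u|| = √((3.8284)² + (5.4142)² + (-3.8284)²) = √(58.6274) ≈ 7.6569,  v_1 = u/||u|| ≈ (0.5, 0.7071, -0.5) (||v_1|| = 1).

λ_1 = 8.4142,  λ_2 = 5.5858,  λ_3 = 3;  v_1 ≈ (0.5, 0.7071, -0.5)


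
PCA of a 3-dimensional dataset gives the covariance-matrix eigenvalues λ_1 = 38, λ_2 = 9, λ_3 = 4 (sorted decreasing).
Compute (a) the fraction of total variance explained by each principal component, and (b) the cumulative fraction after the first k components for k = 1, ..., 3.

Step 1 — total variance = trace(Sigma) = Σ λ_i = 38 + 9 + 4 = 51.

Step 2 — fraction explained by component i = λ_i / Σ λ:
  PC1: 38/51 = 0.7451
  PC2: 9/51 = 0.1765
  PC3: 4/51 = 0.0784

Step 3 — cumulative fraction after k components = (λ_1 + ... + λ_k) / Σ λ:
  k = 1: 38/51 = 0.7451
  k = 2: (38 + 9)/51 = 47/51 = 0.9216
  k = 3: (38 + 9 + 4)/51 = 51/51 = 1

Summary (fraction, with percent):

explained: PC1 0.7451 (74.51%), PC2 0.1765 (17.65%), PC3 0.0784 (7.84%);  cumulative: 0.7451, 0.9216, 1


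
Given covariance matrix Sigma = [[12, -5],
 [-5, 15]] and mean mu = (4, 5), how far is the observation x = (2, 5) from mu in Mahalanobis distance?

Step 1 — centre the observation: (x - mu) = (-2, 0).

Step 2 — invert Sigma. det(Sigma) = 12·15 - (-5)² = 155.
  Sigma^{-1} = (1/det) · [[d, -b], [-b, a]] = [[0.0968, 0.0323],
 [0.0323, 0.0774]].

Step 3 — form the quadratic (x - mu)^T · Sigma^{-1} · (x - mu):
  Sigma^{-1} · (x - mu) = (-0.1935, -0.0645).
  (x - mu)^T · [Sigma^{-1} · (x - mu)] = (-2)·(-0.1935) + (0)·(-0.0645) = 0.3871.

Step 4 — take square root: d = √(0.3871) ≈ 0.6222.

d(x, mu) = √(0.3871) ≈ 0.6222


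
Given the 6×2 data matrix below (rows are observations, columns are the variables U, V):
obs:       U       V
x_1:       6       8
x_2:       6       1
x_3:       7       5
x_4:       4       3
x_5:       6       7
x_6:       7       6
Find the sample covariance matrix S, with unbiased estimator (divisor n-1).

Step 1 — column means:
  mean(U) = (6 + 6 + 7 + 4 + 6 + 7) / 6 = 36/6 = 6
  mean(V) = (8 + 1 + 5 + 3 + 7 + 6) / 6 = 30/6 = 5

Step 2 — sample covariance S[i,j] = (1/(n-1)) · Σ_k (x_{k,i} - mean_i) · (x_{k,j} - mean_j), with n-1 = 5.
  S[U,U] = ((0)·(0) + (0)·(0) + (1)·(1) + (-2)·(-2) + (0)·(0) + (1)·(1)) / 5 = 6/5 = 1.2
  S[U,V] = ((0)·(3) + (0)·(-4) + (1)·(0) + (-2)·(-2) + (0)·(2) + (1)·(1)) / 5 = 5/5 = 1
  S[V,V] = ((3)·(3) + (-4)·(-4) + (0)·(0) + (-2)·(-2) + (2)·(2) + (1)·(1)) / 5 = 34/5 = 6.8

S is symmetric (S[j,i] = S[i,j]). Assembling:

S = [[1.2, 1],
 [1, 6.8]]


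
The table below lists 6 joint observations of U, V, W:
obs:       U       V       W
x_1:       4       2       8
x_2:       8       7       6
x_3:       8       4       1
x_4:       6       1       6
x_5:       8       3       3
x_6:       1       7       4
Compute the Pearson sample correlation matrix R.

Step 1 — column means:
  mean(U) = (4 + 8 + 8 + 6 + 8 + 1) / 6 = 35/6 = 5.8333
  mean(V) = (2 + 7 + 4 + 1 + 3 + 7) / 6 = 24/6 = 4
  mean(W) = (8 + 6 + 1 + 6 + 3 + 4) / 6 = 28/6 = 4.6667

Step 2 — sample variances and covariances s[i,j] = (1/(n-1)) · Σ_k (x_{k,i} - mean_i) · (x_{k,j} - mean_j), with n-1 = 5:
  s[U,U] = ((-1.8333)·(-1.8333) + (2.1667)·(2.1667) + (2.1667)·(2.1667) + (0.1667)·(0.1667) + (2.1667)·(2.1667) + (-4.8333)·(-4.8333)) / 5 = 40.8333/5 = 8.1667
  s[U,V] = ((-1.8333)·(-2) + (2.1667)·(3) + (2.1667)·(0) + (0.1667)·(-3) + (2.1667)·(-1) + (-4.8333)·(3)) / 5 = -7/5 = -1.4
  s[U,W] = ((-1.8333)·(3.3333) + (2.1667)·(1.3333) + (2.1667)·(-3.6667) + (0.1667)·(1.3333) + (2.1667)·(-1.6667) + (-4.8333)·(-0.6667)) / 5 = -11.3333/5 = -2.2667
  s[V,V] = ((-2)·(-2) + (3)·(3) + (0)·(0) + (-3)·(-3) + (-1)·(-1) + (3)·(3)) / 5 = 32/5 = 6.4
  s[V,W] = ((-2)·(3.3333) + (3)·(1.3333) + (0)·(-3.6667) + (-3)·(1.3333) + (-1)·(-1.6667) + (3)·(-0.6667)) / 5 = -7/5 = -1.4
  s[W,W] = ((3.3333)·(3.3333) + (1.3333)·(1.3333) + (-3.6667)·(-3.6667) + (1.3333)·(1.3333) + (-1.6667)·(-1.6667) + (-0.6667)·(-0.6667)) / 5 = 31.3333/5 = 6.2667
  Sample standard deviations s_i = √(s[i,i]):
  s(U) = √(8.1667) = 2.8577
  s(V) = √(6.4) = 2.5298
  s(W) = √(6.2667) = 2.5033

Step 3 — r_{ij} = s_{ij} / (s_i · s_j):
  r[U,U] = 1 (diagonal).
  r[U,V] = -1.4 / (2.8577 · 2.5298) = -1.4 / 7.2296 = -0.1936
  r[U,W] = -2.2667 / (2.8577 · 2.5033) = -2.2667 / 7.1539 = -0.3168
  r[V,V] = 1 (diagonal).
  r[V,W] = -1.4 / (2.5298 · 2.5033) = -1.4 / 6.333 = -0.2211
  r[W,W] = 1 (diagonal).

R is symmetric with unit diagonal. Assembling:

R = [[1, -0.1936, -0.3168],
 [-0.1936, 1, -0.2211],
 [-0.3168, -0.2211, 1]]


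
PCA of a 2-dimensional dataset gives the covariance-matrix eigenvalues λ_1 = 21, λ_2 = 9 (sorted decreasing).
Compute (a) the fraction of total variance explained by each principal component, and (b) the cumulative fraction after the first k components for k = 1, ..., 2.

Step 1 — total variance = trace(Sigma) = Σ λ_i = 21 + 9 = 30.

Step 2 — fraction explained by component i = λ_i / Σ λ:
  PC1: 21/30 = 0.7
  PC2: 9/30 = 0.3

Step 3 — cumulative fraction after k components = (λ_1 + ... + λ_k) / Σ λ:
  k = 1: 21/30 = 0.7
  k = 2: (21 + 9)/30 = 30/30 = 1

Summary (fraction, with percent):

explained: PC1 0.7 (70%), PC2 0.3 (30%);  cumulative: 0.7, 1


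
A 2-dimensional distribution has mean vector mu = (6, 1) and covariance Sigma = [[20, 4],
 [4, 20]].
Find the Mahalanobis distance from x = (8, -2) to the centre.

Step 1 — centre the observation: (x - mu) = (2, -3).

Step 2 — invert Sigma. det(Sigma) = 20·20 - (4)² = 384.
  Sigma^{-1} = (1/det) · [[d, -b], [-b, a]] = [[0.0521, -0.0104],
 [-0.0104, 0.0521]].

Step 3 — form the quadratic (x - mu)^T · Sigma^{-1} · (x - mu):
  Sigma^{-1} · (x - mu) = (0.1354, -0.1771).
  (x - mu)^T · [Sigma^{-1} · (x - mu)] = (2)·(0.1354) + (-3)·(-0.1771) = 0.8021.

Step 4 — take square root: d = √(0.8021) ≈ 0.8956.

d(x, mu) = √(0.8021) ≈ 0.8956


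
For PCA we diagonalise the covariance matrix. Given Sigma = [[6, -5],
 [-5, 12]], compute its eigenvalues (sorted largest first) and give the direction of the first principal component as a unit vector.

Step 1 — characteristic polynomial of 2×2 Sigma:
  det(Sigma - λI) = λ² - trace · λ + det = 0.
  trace = 6 + 12 = 18, det = 6·12 - (-5)² = 47.
Step 2 — discriminant:
  Δ = trace² - 4·det = 324 - 188 = 136.
Step 3 — eigenvalues:
  λ = (trace ± √Δ)/2 = (18 ± 11.6619)/2,
  λ_1 = 14.831,  λ_2 = 3.169.

Step 4 — unit eigenvector for λ_1: solve (Sigma - λ_1 I)v = 0. First row:
  (6 - 14.831)·v_x + (-5)·v_y = 0, i.e. (-8.831)·v_x + (-5)·v_y = 0,
  so v ∝ (b, λ_1 - a) = (-5, 8.831); multiply by -1 so the first entry is positive: u = (5, -8.831).
  ||u|| = √((5)² + (-8.831)²) = √(102.9857) ≈ 10.1482,
  v_1 = u/||u|| ≈ (0.4927, -0.8702) (||v_1|| = 1).

λ_1 = 14.831,  λ_2 = 3.169;  v_1 ≈ (0.4927, -0.8702)


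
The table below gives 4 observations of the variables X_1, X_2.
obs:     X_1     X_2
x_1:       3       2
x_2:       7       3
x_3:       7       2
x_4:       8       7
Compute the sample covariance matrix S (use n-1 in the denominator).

Step 1 — column means:
  mean(X_1) = (3 + 7 + 7 + 8) / 4 = 25/4 = 6.25
  mean(X_2) = (2 + 3 + 2 + 7) / 4 = 14/4 = 3.5

Step 2 — sample covariance S[i,j] = (1/(n-1)) · Σ_k (x_{k,i} - mean_i) · (x_{k,j} - mean_j), with n-1 = 3.
  S[X_1,X_1] = ((-3.25)·(-3.25) + (0.75)·(0.75) + (0.75)·(0.75) + (1.75)·(1.75)) / 3 = 14.75/3 = 4.9167
  S[X_1,X_2] = ((-3.25)·(-1.5) + (0.75)·(-0.5) + (0.75)·(-1.5) + (1.75)·(3.5)) / 3 = 9.5/3 = 3.1667
  S[X_2,X_2] = ((-1.5)·(-1.5) + (-0.5)·(-0.5) + (-1.5)·(-1.5) + (3.5)·(3.5)) / 3 = 17/3 = 5.6667

S is symmetric (S[j,i] = S[i,j]). Assembling:

S = [[4.9167, 3.1667],
 [3.1667, 5.6667]]


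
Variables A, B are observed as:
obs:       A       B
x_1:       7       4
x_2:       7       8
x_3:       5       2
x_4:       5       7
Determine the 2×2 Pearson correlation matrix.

Step 1 — column means:
  mean(A) = (7 + 7 + 5 + 5) / 4 = 24/4 = 6
  mean(B) = (4 + 8 + 2 + 7) / 4 = 21/4 = 5.25

Step 2 — sample variances and covariances s[i,j] = (1/(n-1)) · Σ_k (x_{k,i} - mean_i) · (x_{k,j} - mean_j), with n-1 = 3:
  s[A,A] = ((1)·(1) + (1)·(1) + (-1)·(-1) + (-1)·(-1)) / 3 = 4/3 = 1.3333
  s[A,B] = ((1)·(-1.25) + (1)·(2.75) + (-1)·(-3.25) + (-1)·(1.75)) / 3 = 3/3 = 1
  s[B,B] = ((-1.25)·(-1.25) + (2.75)·(2.75) + (-3.25)·(-3.25) + (1.75)·(1.75)) / 3 = 22.75/3 = 7.5833
  Sample standard deviations s_i = √(s[i,i]):
  s(A) = √(1.3333) = 1.1547
  s(B) = √(7.5833) = 2.7538

Step 3 — r_{ij} = s_{ij} / (s_i · s_j):
  r[A,A] = 1 (diagonal).
  r[A,B] = 1 / (1.1547 · 2.7538) = 1 / 3.1798 = 0.3145
  r[B,B] = 1 (diagonal).

R is symmetric with unit diagonal. Assembling:

R = [[1, 0.3145],
 [0.3145, 1]]


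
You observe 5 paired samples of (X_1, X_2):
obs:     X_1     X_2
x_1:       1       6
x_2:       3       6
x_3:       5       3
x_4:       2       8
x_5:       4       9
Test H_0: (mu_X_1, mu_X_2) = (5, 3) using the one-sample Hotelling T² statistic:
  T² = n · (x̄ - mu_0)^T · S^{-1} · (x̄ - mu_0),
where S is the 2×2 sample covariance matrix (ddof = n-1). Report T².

Step 1 — sample mean vector:
  mean(X_1) = (1 + 3 + 5 + 2 + 4) / 5 = 15/5 = 3
  mean(X_2) = (6 + 6 + 3 + 8 + 9) / 5 = 32/5 = 6.4
  x̄ = (3, 6.4),  deviation x̄ - mu_0 = (3, 6.4) - (5, 3) = (-2, 3.4).

Step 2 — sample covariance matrix, S[i,j] = (1/(n-1)) · Σ_k (x_{k,i} - mean_i) · (x_{k,j} - mean_j), divisor n-1 = 4:
  S[X_1,X_1] = ((-2)·(-2) + (0)·(0) + (2)·(2) + (-1)·(-1) + (1)·(1)) / 4 = 10/4 = 2.5
  S[X_1,X_2] = ((-2)·(-0.4) + (0)·(-0.4) + (2)·(-3.4) + (-1)·(1.6) + (1)·(2.6)) / 4 = -5/4 = -1.25
  S[X_2,X_2] = ((-0.4)·(-0.4) + (-0.4)·(-0.4) + (-3.4)·(-3.4) + (1.6)·(1.6) + (2.6)·(2.6)) / 4 = 21.2/4 = 5.3
  S = [[2.5, -1.25],
 [-1.25, 5.3]].

Step 3 — invert S. det(S) = 2.5·5.3 - (-1.25)² = 11.6875.
  S^{-1} = (1/det) · [[d, -b], [-b, a]] = [[0.4535, 0.107],
 [0.107, 0.2139]].

Step 4 — quadratic form (x̄ - mu_0)^T · S^{-1} · (x̄ - mu_0):
  S^{-1} · (x̄ - mu_0) = (-0.5433, 0.5134),
  (x̄ - mu_0)^T · [...] = (-2)·(-0.5433) + (3.4)·(0.5134) = 2.8321.

Step 5 — scale by n: T² = 5 · 2.8321 = 14.1604.

T² ≈ 14.1604


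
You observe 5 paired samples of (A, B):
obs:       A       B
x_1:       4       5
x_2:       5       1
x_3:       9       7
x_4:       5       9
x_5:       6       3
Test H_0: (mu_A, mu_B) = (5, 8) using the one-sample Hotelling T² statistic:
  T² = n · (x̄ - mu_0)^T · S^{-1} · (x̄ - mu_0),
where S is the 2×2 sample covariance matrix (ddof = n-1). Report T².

Step 1 — sample mean vector:
  mean(A) = (4 + 5 + 9 + 5 + 6) / 5 = 29/5 = 5.8
  mean(B) = (5 + 1 + 7 + 9 + 3) / 5 = 25/5 = 5
  x̄ = (5.8, 5),  deviation x̄ - mu_0 = (5.8, 5) - (5, 8) = (0.8, -3).

Step 2 — sample covariance matrix, S[i,j] = (1/(n-1)) · Σ_k (x_{k,i} - mean_i) · (x_{k,j} - mean_j), divisor n-1 = 4:
  S[A,A] = ((-1.8)·(-1.8) + (-0.8)·(-0.8) + (3.2)·(3.2) + (-0.8)·(-0.8) + (0.2)·(0.2)) / 4 = 14.8/4 = 3.7
  S[A,B] = ((-1.8)·(0) + (-0.8)·(-4) + (3.2)·(2) + (-0.8)·(4) + (0.2)·(-2)) / 4 = 6/4 = 1.5
  S[B,B] = ((0)·(0) + (-4)·(-4) + (2)·(2) + (4)·(4) + (-2)·(-2)) / 4 = 40/4 = 10
  S = [[3.7, 1.5],
 [1.5, 10]].

Step 3 — invert S. det(S) = 3.7·10 - (1.5)² = 34.75.
  S^{-1} = (1/det) · [[d, -b], [-b, a]] = [[0.2878, -0.0432],
 [-0.0432, 0.1065]].

Step 4 — quadratic form (x̄ - mu_0)^T · S^{-1} · (x̄ - mu_0):
  S^{-1} · (x̄ - mu_0) = (0.3597, -0.354),
  (x̄ - mu_0)^T · [...] = (0.8)·(0.3597) + (-3)·(-0.354) = 1.3496.

Step 5 — scale by n: T² = 5 · 1.3496 = 6.7482.

T² ≈ 6.7482


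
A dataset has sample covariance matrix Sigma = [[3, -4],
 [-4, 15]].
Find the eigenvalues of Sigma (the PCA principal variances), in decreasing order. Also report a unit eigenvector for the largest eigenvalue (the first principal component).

Step 1 — characteristic polynomial of 2×2 Sigma:
  det(Sigma - λI) = λ² - trace · λ + det = 0.
  trace = 3 + 15 = 18, det = 3·15 - (-4)² = 29.
Step 2 — discriminant:
  Δ = trace² - 4·det = 324 - 116 = 208.
Step 3 — eigenvalues:
  λ = (trace ± √Δ)/2 = (18 ± 14.4222)/2,
  λ_1 = 16.2111,  λ_2 = 1.7889.

Step 4 — unit eigenvector for λ_1: solve (Sigma - λ_1 I)v = 0. First row:
  (3 - 16.2111)·v_x + (-4)·v_y = 0, i.e. (-13.2111)·v_x + (-4)·v_y = 0,
  so v ∝ (b, λ_1 - a) = (-4, 13.2111); multiply by -1 so the first entry is positive: u = (4, -13.2111).
  ||u|| = √((4)² + (-13.2111)²) = √(190.5332) ≈ 13.8034,
  v_1 = u/||u|| ≈ (0.2898, -0.9571) (||v_1|| = 1).

λ_1 = 16.2111,  λ_2 = 1.7889;  v_1 ≈ (0.2898, -0.9571)


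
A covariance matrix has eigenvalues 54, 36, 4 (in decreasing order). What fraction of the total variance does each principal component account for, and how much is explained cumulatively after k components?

Step 1 — total variance = trace(Sigma) = Σ λ_i = 54 + 36 + 4 = 94.

Step 2 — fraction explained by component i = λ_i / Σ λ:
  PC1: 54/94 = 0.5745
  PC2: 36/94 = 0.383
  PC3: 4/94 = 0.0426

Step 3 — cumulative fraction after k components = (λ_1 + ... + λ_k) / Σ λ:
  k = 1: 54/94 = 0.5745
  k = 2: (54 + 36)/94 = 90/94 = 0.9574
  k = 3: (54 + 36 + 4)/94 = 94/94 = 1

Summary (fraction, with percent):

explained: PC1 0.5745 (57.45%), PC2 0.383 (38.3%), PC3 0.0426 (4.26%);  cumulative: 0.5745, 0.9574, 1


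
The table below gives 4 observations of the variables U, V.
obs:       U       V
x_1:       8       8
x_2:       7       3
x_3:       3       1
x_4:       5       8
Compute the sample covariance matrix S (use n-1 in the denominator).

Step 1 — column means:
  mean(U) = (8 + 7 + 3 + 5) / 4 = 23/4 = 5.75
  mean(V) = (8 + 3 + 1 + 8) / 4 = 20/4 = 5

Step 2 — sample covariance S[i,j] = (1/(n-1)) · Σ_k (x_{k,i} - mean_i) · (x_{k,j} - mean_j), with n-1 = 3.
  S[U,U] = ((2.25)·(2.25) + (1.25)·(1.25) + (-2.75)·(-2.75) + (-0.75)·(-0.75)) / 3 = 14.75/3 = 4.9167
  S[U,V] = ((2.25)·(3) + (1.25)·(-2) + (-2.75)·(-4) + (-0.75)·(3)) / 3 = 13/3 = 4.3333
  S[V,V] = ((3)·(3) + (-2)·(-2) + (-4)·(-4) + (3)·(3)) / 3 = 38/3 = 12.6667

S is symmetric (S[j,i] = S[i,j]). Assembling:

S = [[4.9167, 4.3333],
 [4.3333, 12.6667]]


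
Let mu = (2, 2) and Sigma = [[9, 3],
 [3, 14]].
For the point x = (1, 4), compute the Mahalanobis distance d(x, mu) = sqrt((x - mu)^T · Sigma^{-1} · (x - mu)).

Step 1 — centre the observation: (x - mu) = (-1, 2).

Step 2 — invert Sigma. det(Sigma) = 9·14 - (3)² = 117.
  Sigma^{-1} = (1/det) · [[d, -b], [-b, a]] = [[0.1197, -0.0256],
 [-0.0256, 0.0769]].

Step 3 — form the quadratic (x - mu)^T · Sigma^{-1} · (x - mu):
  Sigma^{-1} · (x - mu) = (-0.1709, 0.1795).
  (x - mu)^T · [Sigma^{-1} · (x - mu)] = (-1)·(-0.1709) + (2)·(0.1795) = 0.5299.

Step 4 — take square root: d = √(0.5299) ≈ 0.728.

d(x, mu) = √(0.5299) ≈ 0.728


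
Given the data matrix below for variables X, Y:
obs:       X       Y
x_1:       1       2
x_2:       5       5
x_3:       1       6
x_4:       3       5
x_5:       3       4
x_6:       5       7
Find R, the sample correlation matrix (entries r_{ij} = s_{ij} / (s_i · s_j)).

Step 1 — column means:
  mean(X) = (1 + 5 + 1 + 3 + 3 + 5) / 6 = 18/6 = 3
  mean(Y) = (2 + 5 + 6 + 5 + 4 + 7) / 6 = 29/6 = 4.8333

Step 2 — sample variances and covariances s[i,j] = (1/(n-1)) · Σ_k (x_{k,i} - mean_i) · (x_{k,j} - mean_j), with n-1 = 5:
  s[X,X] = ((-2)·(-2) + (2)·(2) + (-2)·(-2) + (0)·(0) + (0)·(0) + (2)·(2)) / 5 = 16/5 = 3.2
  s[X,Y] = ((-2)·(-2.8333) + (2)·(0.1667) + (-2)·(1.1667) + (0)·(0.1667) + (0)·(-0.8333) + (2)·(2.1667)) / 5 = 8/5 = 1.6
  s[Y,Y] = ((-2.8333)·(-2.8333) + (0.1667)·(0.1667) + (1.1667)·(1.1667) + (0.1667)·(0.1667) + (-0.8333)·(-0.8333) + (2.1667)·(2.1667)) / 5 = 14.8333/5 = 2.9667
  Sample standard deviations s_i = √(s[i,i]):
  s(X) = √(3.2) = 1.7889
  s(Y) = √(2.9667) = 1.7224

Step 3 — r_{ij} = s_{ij} / (s_i · s_j):
  r[X,X] = 1 (diagonal).
  r[X,Y] = 1.6 / (1.7889 · 1.7224) = 1.6 / 3.0811 = 0.5193
  r[Y,Y] = 1 (diagonal).

R is symmetric with unit diagonal. Assembling:

R = [[1, 0.5193],
 [0.5193, 1]]


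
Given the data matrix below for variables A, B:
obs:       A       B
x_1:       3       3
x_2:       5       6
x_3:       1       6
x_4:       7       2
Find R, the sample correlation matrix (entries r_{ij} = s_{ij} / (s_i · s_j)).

Step 1 — column means:
  mean(A) = (3 + 5 + 1 + 7) / 4 = 16/4 = 4
  mean(B) = (3 + 6 + 6 + 2) / 4 = 17/4 = 4.25

Step 2 — sample variances and covariances s[i,j] = (1/(n-1)) · Σ_k (x_{k,i} - mean_i) · (x_{k,j} - mean_j), with n-1 = 3:
  s[A,A] = ((-1)·(-1) + (1)·(1) + (-3)·(-3) + (3)·(3)) / 3 = 20/3 = 6.6667
  s[A,B] = ((-1)·(-1.25) + (1)·(1.75) + (-3)·(1.75) + (3)·(-2.25)) / 3 = -9/3 = -3
  s[B,B] = ((-1.25)·(-1.25) + (1.75)·(1.75) + (1.75)·(1.75) + (-2.25)·(-2.25)) / 3 = 12.75/3 = 4.25
  Sample standard deviations s_i = √(s[i,i]):
  s(A) = √(6.6667) = 2.582
  s(B) = √(4.25) = 2.0616

Step 3 — r_{ij} = s_{ij} / (s_i · s_j):
  r[A,A] = 1 (diagonal).
  r[A,B] = -3 / (2.582 · 2.0616) = -3 / 5.3229 = -0.5636
  r[B,B] = 1 (diagonal).

R is symmetric with unit diagonal. Assembling:

R = [[1, -0.5636],
 [-0.5636, 1]]


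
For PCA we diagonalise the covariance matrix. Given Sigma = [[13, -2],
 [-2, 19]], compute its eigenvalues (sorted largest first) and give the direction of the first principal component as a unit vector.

Step 1 — characteristic polynomial of 2×2 Sigma:
  det(Sigma - λI) = λ² - trace · λ + det = 0.
  trace = 13 + 19 = 32, det = 13·19 - (-2)² = 243.
Step 2 — discriminant:
  Δ = trace² - 4·det = 1024 - 972 = 52.
Step 3 — eigenvalues:
  λ = (trace ± √Δ)/2 = (32 ± 7.2111)/2,
  λ_1 = 19.6056,  λ_2 = 12.3944.

Step 4 — unit eigenvector for λ_1: solve (Sigma - λ_1 I)v = 0. First row:
  (13 - 19.6056)·v_x + (-2)·v_y = 0, i.e. (-6.6056)·v_x + (-2)·v_y = 0,
  so v ∝ (b, λ_1 - a) = (-2, 6.6056); multiply by -1 so the first entry is positive: u = (2, -6.6056).
  ||u|| = √((2)² + (-6.6056)²) = √(47.6333) ≈ 6.9017,
  v_1 = u/||u|| ≈ (0.2898, -0.9571) (||v_1|| = 1).

λ_1 = 19.6056,  λ_2 = 12.3944;  v_1 ≈ (0.2898, -0.9571)


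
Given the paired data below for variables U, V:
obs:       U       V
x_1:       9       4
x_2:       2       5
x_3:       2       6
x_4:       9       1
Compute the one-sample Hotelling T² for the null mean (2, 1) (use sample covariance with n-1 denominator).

Step 1 — sample mean vector:
  mean(U) = (9 + 2 + 2 + 9) / 4 = 22/4 = 5.5
  mean(V) = (4 + 5 + 6 + 1) / 4 = 16/4 = 4
  x̄ = (5.5, 4),  deviation x̄ - mu_0 = (5.5, 4) - (2, 1) = (3.5, 3).

Step 2 — sample covariance matrix, S[i,j] = (1/(n-1)) · Σ_k (x_{k,i} - mean_i) · (x_{k,j} - mean_j), divisor n-1 = 3:
  S[U,U] = ((3.5)·(3.5) + (-3.5)·(-3.5) + (-3.5)·(-3.5) + (3.5)·(3.5)) / 3 = 49/3 = 16.3333
  S[U,V] = ((3.5)·(0) + (-3.5)·(1) + (-3.5)·(2) + (3.5)·(-3)) / 3 = -21/3 = -7
  S[V,V] = ((0)·(0) + (1)·(1) + (2)·(2) + (-3)·(-3)) / 3 = 14/3 = 4.6667
  S = [[16.3333, -7],
 [-7, 4.6667]].

Step 3 — invert S. det(S) = 16.3333·4.6667 - (-7)² = 27.2222.
  S^{-1} = (1/det) · [[d, -b], [-b, a]] = [[0.1714, 0.2571],
 [0.2571, 0.6]].

Step 4 — quadratic form (x̄ - mu_0)^T · S^{-1} · (x̄ - mu_0):
  S^{-1} · (x̄ - mu_0) = (1.3714, 2.7),
  (x̄ - mu_0)^T · [...] = (3.5)·(1.3714) + (3)·(2.7) = 12.9.

Step 5 — scale by n: T² = 4 · 12.9 = 51.6.

T² ≈ 51.6


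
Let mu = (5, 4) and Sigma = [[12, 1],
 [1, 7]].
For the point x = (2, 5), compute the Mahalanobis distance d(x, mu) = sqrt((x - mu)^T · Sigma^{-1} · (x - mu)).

Step 1 — centre the observation: (x - mu) = (-3, 1).

Step 2 — invert Sigma. det(Sigma) = 12·7 - (1)² = 83.
  Sigma^{-1} = (1/det) · [[d, -b], [-b, a]] = [[0.0843, -0.012],
 [-0.012, 0.1446]].

Step 3 — form the quadratic (x - mu)^T · Sigma^{-1} · (x - mu):
  Sigma^{-1} · (x - mu) = (-0.2651, 0.1807).
  (x - mu)^T · [Sigma^{-1} · (x - mu)] = (-3)·(-0.2651) + (1)·(0.1807) = 0.9759.

Step 4 — take square root: d = √(0.9759) ≈ 0.9879.

d(x, mu) = √(0.9759) ≈ 0.9879


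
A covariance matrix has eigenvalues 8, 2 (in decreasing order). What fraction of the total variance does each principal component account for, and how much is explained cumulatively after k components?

Step 1 — total variance = trace(Sigma) = Σ λ_i = 8 + 2 = 10.

Step 2 — fraction explained by component i = λ_i / Σ λ:
  PC1: 8/10 = 0.8
  PC2: 2/10 = 0.2

Step 3 — cumulative fraction after k components = (λ_1 + ... + λ_k) / Σ λ:
  k = 1: 8/10 = 0.8
  k = 2: (8 + 2)/10 = 10/10 = 1

Summary (fraction, with percent):

explained: PC1 0.8 (80%), PC2 0.2 (20%);  cumulative: 0.8, 1


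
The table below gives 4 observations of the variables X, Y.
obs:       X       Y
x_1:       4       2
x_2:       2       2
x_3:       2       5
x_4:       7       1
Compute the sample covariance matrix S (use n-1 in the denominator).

Step 1 — column means:
  mean(X) = (4 + 2 + 2 + 7) / 4 = 15/4 = 3.75
  mean(Y) = (2 + 2 + 5 + 1) / 4 = 10/4 = 2.5

Step 2 — sample covariance S[i,j] = (1/(n-1)) · Σ_k (x_{k,i} - mean_i) · (x_{k,j} - mean_j), with n-1 = 3.
  S[X,X] = ((0.25)·(0.25) + (-1.75)·(-1.75) + (-1.75)·(-1.75) + (3.25)·(3.25)) / 3 = 16.75/3 = 5.5833
  S[X,Y] = ((0.25)·(-0.5) + (-1.75)·(-0.5) + (-1.75)·(2.5) + (3.25)·(-1.5)) / 3 = -8.5/3 = -2.8333
  S[Y,Y] = ((-0.5)·(-0.5) + (-0.5)·(-0.5) + (2.5)·(2.5) + (-1.5)·(-1.5)) / 3 = 9/3 = 3

S is symmetric (S[j,i] = S[i,j]). Assembling:

S = [[5.5833, -2.8333],
 [-2.8333, 3]]


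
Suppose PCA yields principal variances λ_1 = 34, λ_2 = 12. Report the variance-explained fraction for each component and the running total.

Step 1 — total variance = trace(Sigma) = Σ λ_i = 34 + 12 = 46.

Step 2 — fraction explained by component i = λ_i / Σ λ:
  PC1: 34/46 = 0.7391
  PC2: 12/46 = 0.2609

Step 3 — cumulative fraction after k components = (λ_1 + ... + λ_k) / Σ λ:
  k = 1: 34/46 = 0.7391
  k = 2: (34 + 12)/46 = 46/46 = 1

Summary (fraction, with percent):

explained: PC1 0.7391 (73.91%), PC2 0.2609 (26.09%);  cumulative: 0.7391, 1


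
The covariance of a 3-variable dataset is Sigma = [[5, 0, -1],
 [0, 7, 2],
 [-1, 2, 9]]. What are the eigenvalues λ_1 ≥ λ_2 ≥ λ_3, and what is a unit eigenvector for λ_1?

Step 1 — characteristic polynomial p(λ) = det(λI - Sigma) = λ³ - tr·λ² + c_1·λ - det, where tr = trace, c_1 = sum of the principal 2×2 minors, det = det(Sigma):
  tr = 5 + 7 + 9 = 21,
  c_1 = (5·7 - (0)²) + (5·9 - (-1)²) + (7·9 - (2)²) = 35 + 44 + 59 = 138,
  det = 5·(7·9 - (2)²) - (0)·((0)·9 - (2)·(-1)) + (-1)·((0)·(2) - 7·(-1)) = 5·(59) - (0)·(2) + (-1)·(7) = 288.
  So p(λ) = λ³ - 21λ² + 138λ - 288.
Step 2 — look for an integer root (rational root theorem: any rational root is an integer divisor of 288). Testing λ = 6:
  p(6) = 216 - 756 + 828 - 288 = 0  ✓
  Dividing out (λ - 6): p(λ) = (λ - 6)(λ² - 15λ + 48).
Step 3 — remaining eigenvalues from the quadratic λ² - 15λ + 48 = 0:
  Δ = 15² - 4·48 = 225 - 192 = 33,  λ = (15 ± √33)/2 = (15 ± 5.7446)/2 ≈ 10.3723 or 4.6277.
  Sorted: λ_1 = 10.3723,  λ_2 = 6,  λ_3 = 4.6277  (check: sum = 21 = tr ✓).

Step 4 — unit eigenvector for λ_1 ≈ 10.3723: v spans the null space of (Sigma - λ_1 I), whose rows are
  r_1 = (-5.3723, 0, -1),  r_2 = (0, -3.3723, 2),  r_3 = (-1, 2, -1.3723).
  v is orthogonal to every row, so take v ∝ r_1 × r_2 = ((0)·(2) - (-1)·(-3.3723), (-1)·(0) - (-5.3723)·(2), (-5.3723)·(-3.3723) - (0)·(0)) ≈ (-3.3723, 10.7446, 18.1168).
  Rescale (multiply by -1 so the first nonzero entry is positive): u = (3.3723, -10.7446, -18.1168).
  ||u|| = √((3.3723)² + (-10.7446)² + (-18.1168)²) = √(455.0379) ≈ 21.3316,  v_1 = u/||u|| ≈ (0.1581, -0.5037, -0.8493) (||v_1|| = 1).

λ_1 = 10.3723,  λ_2 = 6,  λ_3 = 4.6277;  v_1 ≈ (0.1581, -0.5037, -0.8493)


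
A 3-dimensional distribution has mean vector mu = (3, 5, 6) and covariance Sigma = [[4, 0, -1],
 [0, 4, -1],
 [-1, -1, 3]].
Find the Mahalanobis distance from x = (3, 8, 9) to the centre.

Step 1 — centre the observation: (x - mu) = (0, 3, 3).

Step 2 — invert Sigma (cofactor / det for 3×3, or solve directly):
  Sigma^{-1} = [[0.275, 0.025, 0.1],
 [0.025, 0.275, 0.1],
 [0.1, 0.1, 0.4]].

Step 3 — form the quadratic (x - mu)^T · Sigma^{-1} · (x - mu):
  Sigma^{-1} · (x - mu) = (0.375, 1.125, 1.5).
  (x - mu)^T · [Sigma^{-1} · (x - mu)] = (0)·(0.375) + (3)·(1.125) + (3)·(1.5) = 7.875.

Step 4 — take square root: d = √(7.875) ≈ 2.8062.

d(x, mu) = √(7.875) ≈ 2.8062


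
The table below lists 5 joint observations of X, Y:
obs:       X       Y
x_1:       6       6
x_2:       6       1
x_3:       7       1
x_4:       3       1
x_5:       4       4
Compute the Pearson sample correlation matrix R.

Step 1 — column means:
  mean(X) = (6 + 6 + 7 + 3 + 4) / 5 = 26/5 = 5.2
  mean(Y) = (6 + 1 + 1 + 1 + 4) / 5 = 13/5 = 2.6

Step 2 — sample variances and covariances s[i,j] = (1/(n-1)) · Σ_k (x_{k,i} - mean_i) · (x_{k,j} - mean_j), with n-1 = 4:
  s[X,X] = ((0.8)·(0.8) + (0.8)·(0.8) + (1.8)·(1.8) + (-2.2)·(-2.2) + (-1.2)·(-1.2)) / 4 = 10.8/4 = 2.7
  s[X,Y] = ((0.8)·(3.4) + (0.8)·(-1.6) + (1.8)·(-1.6) + (-2.2)·(-1.6) + (-1.2)·(1.4)) / 4 = 0.4/4 = 0.1
  s[Y,Y] = ((3.4)·(3.4) + (-1.6)·(-1.6) + (-1.6)·(-1.6) + (-1.6)·(-1.6) + (1.4)·(1.4)) / 4 = 21.2/4 = 5.3
  Sample standard deviations s_i = √(s[i,i]):
  s(X) = √(2.7) = 1.6432
  s(Y) = √(5.3) = 2.3022

Step 3 — r_{ij} = s_{ij} / (s_i · s_j):
  r[X,X] = 1 (diagonal).
  r[X,Y] = 0.1 / (1.6432 · 2.3022) = 0.1 / 3.7829 = 0.0264
  r[Y,Y] = 1 (diagonal).

R is symmetric with unit diagonal. Assembling:

R = [[1, 0.0264],
 [0.0264, 1]]


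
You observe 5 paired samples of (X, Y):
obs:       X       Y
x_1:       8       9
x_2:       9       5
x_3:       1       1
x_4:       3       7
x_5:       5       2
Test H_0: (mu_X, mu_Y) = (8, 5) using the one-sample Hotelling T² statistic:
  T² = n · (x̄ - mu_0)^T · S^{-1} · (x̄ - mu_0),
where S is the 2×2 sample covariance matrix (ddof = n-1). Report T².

Step 1 — sample mean vector:
  mean(X) = (8 + 9 + 1 + 3 + 5) / 5 = 26/5 = 5.2
  mean(Y) = (9 + 5 + 1 + 7 + 2) / 5 = 24/5 = 4.8
  x̄ = (5.2, 4.8),  deviation x̄ - mu_0 = (5.2, 4.8) - (8, 5) = (-2.8, -0.2).

Step 2 — sample covariance matrix, S[i,j] = (1/(n-1)) · Σ_k (x_{k,i} - mean_i) · (x_{k,j} - mean_j), divisor n-1 = 4:
  S[X,X] = ((2.8)·(2.8) + (3.8)·(3.8) + (-4.2)·(-4.2) + (-2.2)·(-2.2) + (-0.2)·(-0.2)) / 4 = 44.8/4 = 11.2
  S[X,Y] = ((2.8)·(4.2) + (3.8)·(0.2) + (-4.2)·(-3.8) + (-2.2)·(2.2) + (-0.2)·(-2.8)) / 4 = 24.2/4 = 6.05
  S[Y,Y] = ((4.2)·(4.2) + (0.2)·(0.2) + (-3.8)·(-3.8) + (2.2)·(2.2) + (-2.8)·(-2.8)) / 4 = 44.8/4 = 11.2
  S = [[11.2, 6.05],
 [6.05, 11.2]].

Step 3 — invert S. det(S) = 11.2·11.2 - (6.05)² = 88.8375.
  S^{-1} = (1/det) · [[d, -b], [-b, a]] = [[0.1261, -0.0681],
 [-0.0681, 0.1261]].

Step 4 — quadratic form (x̄ - mu_0)^T · S^{-1} · (x̄ - mu_0):
  S^{-1} · (x̄ - mu_0) = (-0.3394, 0.1655),
  (x̄ - mu_0)^T · [...] = (-2.8)·(-0.3394) + (-0.2)·(0.1655) = 0.9172.

Step 5 — scale by n: T² = 5 · 0.9172 = 4.5859.

T² ≈ 4.5859


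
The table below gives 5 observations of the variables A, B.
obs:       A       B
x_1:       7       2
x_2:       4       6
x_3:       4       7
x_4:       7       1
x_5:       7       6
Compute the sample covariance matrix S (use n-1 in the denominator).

Step 1 — column means:
  mean(A) = (7 + 4 + 4 + 7 + 7) / 5 = 29/5 = 5.8
  mean(B) = (2 + 6 + 7 + 1 + 6) / 5 = 22/5 = 4.4

Step 2 — sample covariance S[i,j] = (1/(n-1)) · Σ_k (x_{k,i} - mean_i) · (x_{k,j} - mean_j), with n-1 = 4.
  S[A,A] = ((1.2)·(1.2) + (-1.8)·(-1.8) + (-1.8)·(-1.8) + (1.2)·(1.2) + (1.2)·(1.2)) / 4 = 10.8/4 = 2.7
  S[A,B] = ((1.2)·(-2.4) + (-1.8)·(1.6) + (-1.8)·(2.6) + (1.2)·(-3.4) + (1.2)·(1.6)) / 4 = -12.6/4 = -3.15
  S[B,B] = ((-2.4)·(-2.4) + (1.6)·(1.6) + (2.6)·(2.6) + (-3.4)·(-3.4) + (1.6)·(1.6)) / 4 = 29.2/4 = 7.3

S is symmetric (S[j,i] = S[i,j]). Assembling:

S = [[2.7, -3.15],
 [-3.15, 7.3]]


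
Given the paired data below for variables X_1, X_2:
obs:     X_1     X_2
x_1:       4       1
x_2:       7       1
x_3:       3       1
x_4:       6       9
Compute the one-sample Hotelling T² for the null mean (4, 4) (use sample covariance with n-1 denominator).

Step 1 — sample mean vector:
  mean(X_1) = (4 + 7 + 3 + 6) / 4 = 20/4 = 5
  mean(X_2) = (1 + 1 + 1 + 9) / 4 = 12/4 = 3
  x̄ = (5, 3),  deviation x̄ - mu_0 = (5, 3) - (4, 4) = (1, -1).

Step 2 — sample covariance matrix, S[i,j] = (1/(n-1)) · Σ_k (x_{k,i} - mean_i) · (x_{k,j} - mean_j), divisor n-1 = 3:
  S[X_1,X_1] = ((-1)·(-1) + (2)·(2) + (-2)·(-2) + (1)·(1)) / 3 = 10/3 = 3.3333
  S[X_1,X_2] = ((-1)·(-2) + (2)·(-2) + (-2)·(-2) + (1)·(6)) / 3 = 8/3 = 2.6667
  S[X_2,X_2] = ((-2)·(-2) + (-2)·(-2) + (-2)·(-2) + (6)·(6)) / 3 = 48/3 = 16
  S = [[3.3333, 2.6667],
 [2.6667, 16]].

Step 3 — invert S. det(S) = 3.3333·16 - (2.6667)² = 46.2222.
  S^{-1} = (1/det) · [[d, -b], [-b, a]] = [[0.3462, -0.0577],
 [-0.0577, 0.0721]].

Step 4 — quadratic form (x̄ - mu_0)^T · S^{-1} · (x̄ - mu_0):
  S^{-1} · (x̄ - mu_0) = (0.4038, -0.1298),
  (x̄ - mu_0)^T · [...] = (1)·(0.4038) + (-1)·(-0.1298) = 0.5337.

Step 5 — scale by n: T² = 4 · 0.5337 = 2.1346.

T² ≈ 2.1346


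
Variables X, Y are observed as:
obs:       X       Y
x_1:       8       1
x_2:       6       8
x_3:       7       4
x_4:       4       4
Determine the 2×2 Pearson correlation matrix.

Step 1 — column means:
  mean(X) = (8 + 6 + 7 + 4) / 4 = 25/4 = 6.25
  mean(Y) = (1 + 8 + 4 + 4) / 4 = 17/4 = 4.25

Step 2 — sample variances and covariances s[i,j] = (1/(n-1)) · Σ_k (x_{k,i} - mean_i) · (x_{k,j} - mean_j), with n-1 = 3:
  s[X,X] = ((1.75)·(1.75) + (-0.25)·(-0.25) + (0.75)·(0.75) + (-2.25)·(-2.25)) / 3 = 8.75/3 = 2.9167
  s[X,Y] = ((1.75)·(-3.25) + (-0.25)·(3.75) + (0.75)·(-0.25) + (-2.25)·(-0.25)) / 3 = -6.25/3 = -2.0833
  s[Y,Y] = ((-3.25)·(-3.25) + (3.75)·(3.75) + (-0.25)·(-0.25) + (-0.25)·(-0.25)) / 3 = 24.75/3 = 8.25
  Sample standard deviations s_i = √(s[i,i]):
  s(X) = √(2.9167) = 1.7078
  s(Y) = √(8.25) = 2.8723

Step 3 — r_{ij} = s_{ij} / (s_i · s_j):
  r[X,X] = 1 (diagonal).
  r[X,Y] = -2.0833 / (1.7078 · 2.8723) = -2.0833 / 4.9054 = -0.4247
  r[Y,Y] = 1 (diagonal).

R is symmetric with unit diagonal. Assembling:

R = [[1, -0.4247],
 [-0.4247, 1]]


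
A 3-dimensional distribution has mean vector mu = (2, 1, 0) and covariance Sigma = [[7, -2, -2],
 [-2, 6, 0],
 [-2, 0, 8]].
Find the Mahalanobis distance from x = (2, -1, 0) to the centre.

Step 1 — centre the observation: (x - mu) = (0, -2, 0).

Step 2 — invert Sigma (cofactor / det for 3×3, or solve directly):
  Sigma^{-1} = [[0.1714, 0.0571, 0.0429],
 [0.0571, 0.1857, 0.0143],
 [0.0429, 0.0143, 0.1357]].

Step 3 — form the quadratic (x - mu)^T · Sigma^{-1} · (x - mu):
  Sigma^{-1} · (x - mu) = (-0.1143, -0.3714, -0.0286).
  (x - mu)^T · [Sigma^{-1} · (x - mu)] = (0)·(-0.1143) + (-2)·(-0.3714) + (0)·(-0.0286) = 0.7429.

Step 4 — take square root: d = √(0.7429) ≈ 0.8619.

d(x, mu) = √(0.7429) ≈ 0.8619


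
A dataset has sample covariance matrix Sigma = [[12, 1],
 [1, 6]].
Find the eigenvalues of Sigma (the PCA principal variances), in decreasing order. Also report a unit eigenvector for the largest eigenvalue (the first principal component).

Step 1 — characteristic polynomial of 2×2 Sigma:
  det(Sigma - λI) = λ² - trace · λ + det = 0.
  trace = 12 + 6 = 18, det = 12·6 - (1)² = 71.
Step 2 — discriminant:
  Δ = trace² - 4·det = 324 - 284 = 40.
Step 3 — eigenvalues:
  λ = (trace ± √Δ)/2 = (18 ± 6.3246)/2,
  λ_1 = 12.1623,  λ_2 = 5.8377.

Step 4 — unit eigenvector for λ_1: solve (Sigma - λ_1 I)v = 0. First row:
  (12 - 12.1623)·v_x + (1)·v_y = 0, i.e. (-0.1623)·v_x + (1)·v_y = 0,
  so v ∝ (b, λ_1 - a) = (1, 0.1623) = u.
  ||u|| = √((1)² + (0.1623)²) = √(1.0263) ≈ 1.0131,
  v_1 = u/||u|| ≈ (0.9871, 0.1602) (||v_1|| = 1).

λ_1 = 12.1623,  λ_2 = 5.8377;  v_1 ≈ (0.9871, 0.1602)


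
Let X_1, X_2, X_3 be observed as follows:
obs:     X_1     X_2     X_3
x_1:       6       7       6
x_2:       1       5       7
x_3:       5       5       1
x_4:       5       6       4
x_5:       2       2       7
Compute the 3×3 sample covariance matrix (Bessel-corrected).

Step 1 — column means:
  mean(X_1) = (6 + 1 + 5 + 5 + 2) / 5 = 19/5 = 3.8
  mean(X_2) = (7 + 5 + 5 + 6 + 2) / 5 = 25/5 = 5
  mean(X_3) = (6 + 7 + 1 + 4 + 7) / 5 = 25/5 = 5

Step 2 — sample covariance S[i,j] = (1/(n-1)) · Σ_k (x_{k,i} - mean_i) · (x_{k,j} - mean_j), with n-1 = 4.
  S[X_1,X_1] = ((2.2)·(2.2) + (-2.8)·(-2.8) + (1.2)·(1.2) + (1.2)·(1.2) + (-1.8)·(-1.8)) / 4 = 18.8/4 = 4.7
  S[X_1,X_2] = ((2.2)·(2) + (-2.8)·(0) + (1.2)·(0) + (1.2)·(1) + (-1.8)·(-3)) / 4 = 11/4 = 2.75
  S[X_1,X_3] = ((2.2)·(1) + (-2.8)·(2) + (1.2)·(-4) + (1.2)·(-1) + (-1.8)·(2)) / 4 = -13/4 = -3.25
  S[X_2,X_2] = ((2)·(2) + (0)·(0) + (0)·(0) + (1)·(1) + (-3)·(-3)) / 4 = 14/4 = 3.5
  S[X_2,X_3] = ((2)·(1) + (0)·(2) + (0)·(-4) + (1)·(-1) + (-3)·(2)) / 4 = -5/4 = -1.25
  S[X_3,X_3] = ((1)·(1) + (2)·(2) + (-4)·(-4) + (-1)·(-1) + (2)·(2)) / 4 = 26/4 = 6.5

S is symmetric (S[j,i] = S[i,j]). Assembling:

S = [[4.7, 2.75, -3.25],
 [2.75, 3.5, -1.25],
 [-3.25, -1.25, 6.5]]


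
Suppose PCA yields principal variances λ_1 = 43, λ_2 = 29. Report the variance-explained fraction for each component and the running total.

Step 1 — total variance = trace(Sigma) = Σ λ_i = 43 + 29 = 72.

Step 2 — fraction explained by component i = λ_i / Σ λ:
  PC1: 43/72 = 0.5972
  PC2: 29/72 = 0.4028

Step 3 — cumulative fraction after k components = (λ_1 + ... + λ_k) / Σ λ:
  k = 1: 43/72 = 0.5972
  k = 2: (43 + 29)/72 = 72/72 = 1

Summary (fraction, with percent):

explained: PC1 0.5972 (59.72%), PC2 0.4028 (40.28%);  cumulative: 0.5972, 1


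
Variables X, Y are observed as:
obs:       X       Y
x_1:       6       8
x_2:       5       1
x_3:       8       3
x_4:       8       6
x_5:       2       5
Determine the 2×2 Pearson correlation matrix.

Step 1 — column means:
  mean(X) = (6 + 5 + 8 + 8 + 2) / 5 = 29/5 = 5.8
  mean(Y) = (8 + 1 + 3 + 6 + 5) / 5 = 23/5 = 4.6

Step 2 — sample variances and covariances s[i,j] = (1/(n-1)) · Σ_k (x_{k,i} - mean_i) · (x_{k,j} - mean_j), with n-1 = 4:
  s[X,X] = ((0.2)·(0.2) + (-0.8)·(-0.8) + (2.2)·(2.2) + (2.2)·(2.2) + (-3.8)·(-3.8)) / 4 = 24.8/4 = 6.2
  s[X,Y] = ((0.2)·(3.4) + (-0.8)·(-3.6) + (2.2)·(-1.6) + (2.2)·(1.4) + (-3.8)·(0.4)) / 4 = 1.6/4 = 0.4
  s[Y,Y] = ((3.4)·(3.4) + (-3.6)·(-3.6) + (-1.6)·(-1.6) + (1.4)·(1.4) + (0.4)·(0.4)) / 4 = 29.2/4 = 7.3
  Sample standard deviations s_i = √(s[i,i]):
  s(X) = √(6.2) = 2.49
  s(Y) = √(7.3) = 2.7019

Step 3 — r_{ij} = s_{ij} / (s_i · s_j):
  r[X,X] = 1 (diagonal).
  r[X,Y] = 0.4 / (2.49 · 2.7019) = 0.4 / 6.7276 = 0.0595
  r[Y,Y] = 1 (diagonal).

R is symmetric with unit diagonal. Assembling:

R = [[1, 0.0595],
 [0.0595, 1]]
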